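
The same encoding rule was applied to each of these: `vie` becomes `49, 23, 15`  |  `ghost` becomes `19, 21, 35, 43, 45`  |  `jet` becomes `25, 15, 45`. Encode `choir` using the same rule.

11, 21, 35, 23, 41

v(#22)→49 and i(#9)→23: differences scale by 2, so n = 2·pos + 5. Each letter becomes 2×(its alphabet position, a=1..z=26) + 5.
Applying it to choir: c=3→11, h=8→21, o=15→35, i=9→23, r=18→41.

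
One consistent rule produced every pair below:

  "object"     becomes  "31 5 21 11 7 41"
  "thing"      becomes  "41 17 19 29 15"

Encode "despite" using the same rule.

With a=1..z=26, the number is 2·pos + 1.
For despite: d=4→9, e=5→11, s=19→39, p=16→33, i=9→19, t=20→41, e=5→11.

9 11 39 33 19 41 11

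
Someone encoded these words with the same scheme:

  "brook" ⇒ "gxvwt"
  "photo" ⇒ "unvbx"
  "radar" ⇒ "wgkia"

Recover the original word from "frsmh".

alley

In brook: b→g is +5, r→x is +6, o→v is +7, o→w is +8 — the shift increases by 1 each position. Each letter shifts forward by (position + 5), i.e. 5, 6, 7, … — the shift grows by one for each successive letter.
Undoing it on frsmh: f−5=a, r−6=l, s−7=l, m−8=e, h−9=y.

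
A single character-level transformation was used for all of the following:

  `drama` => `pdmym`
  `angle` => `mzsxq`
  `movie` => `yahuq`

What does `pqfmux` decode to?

detail

Compare letters: d→p is +12, r→d is +12, a→m is +12 — a constant shift. This is a Caesar cipher with shift 12.
Reversing it on pqfmux: p−12=d, q−12=e, f−12=t, m−12=a, u−12=i, x−12=l.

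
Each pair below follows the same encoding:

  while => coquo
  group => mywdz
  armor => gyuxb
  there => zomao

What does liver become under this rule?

rpdnb

In while: w→c is +6, h→o is +7, i→q is +8, l→u is +9 — the shift increases by 1 each position. Each letter shifts forward by (position + 6), i.e. 6, 7, 8, … — the shift grows by one for each successive letter.
Applying it to liver: l+6=r, i+7=p, v+8=d, e+9=n, r+10=b.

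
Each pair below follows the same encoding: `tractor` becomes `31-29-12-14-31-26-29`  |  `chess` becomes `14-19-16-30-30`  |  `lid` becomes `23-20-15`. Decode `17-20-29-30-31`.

first

t is letter #20 and maps to 31: an offset of 11. Letters become their 1-based position plus 11 (so a→12, b→13, …).
Undoing it on 17-20-29-30-31: 17→(17−11)÷1=6=f, 20→(20−11)÷1=9=i, 29→(29−11)÷1=18=r, 30→(30−11)÷1=19=s, 31→(31−11)÷1=20=t.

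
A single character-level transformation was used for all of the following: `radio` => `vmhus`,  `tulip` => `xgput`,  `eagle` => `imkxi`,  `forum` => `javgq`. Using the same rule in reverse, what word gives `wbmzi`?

spine

Shifts by position in radio: pos 0: r→v (+4), pos 1: a→m (+12), pos 2: d→h (+4), pos 3: i→u (+12) — repeating every 2. A repeating key of period 2 is used — shifts +4, +12 over and over.
Decoding wbmzi: w−4=s, b−12=p, m−4=i, z−12=n, i−4=e.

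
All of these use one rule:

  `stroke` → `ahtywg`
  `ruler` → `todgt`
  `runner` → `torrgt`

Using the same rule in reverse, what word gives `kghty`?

metro

Treating letters as 0–25, the rule is x ↦ 7x + 4 (mod 26).
Decoding kghty: k(10)→15·(10−4)≡12=m; g(6)→15·(6−4)≡4=e; h(7)→15·(7−4)≡19=t; t(19)→15·(19−4)≡17=r; y(24)→15·(24−4)≡14=o (all mod 26).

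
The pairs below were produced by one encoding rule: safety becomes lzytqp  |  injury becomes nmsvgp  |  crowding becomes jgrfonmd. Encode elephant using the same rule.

tctwizmq

s(18)→l(11) and a(0)→z(25) fit y≡5x+25 (mod 26); the inverse of 5 mod 26 is 21. Treating letters as 0–25, the rule is x ↦ 5x + 25 (mod 26).
On elephant: e(4)→5·4+25≡19=t; l(11)→5·11+25≡2=c; e(4)→5·4+25≡19=t; p(15)→5·15+25≡22=w; h(7)→5·7+25≡8=i; a(0)→5·0+25≡25=z; n(13)→5·13+25≡12=m; t(19)→5·19+25≡16=q (all mod 26).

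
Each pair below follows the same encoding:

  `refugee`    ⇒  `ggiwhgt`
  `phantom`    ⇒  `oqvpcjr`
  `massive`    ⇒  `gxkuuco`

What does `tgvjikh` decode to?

Read the word backwards and shift each letter +2.
Decoding tgvjikh: shift back: t−2=r, g−2=e, v−2=t, j−2=h, i−2=g, k−2=i, h−2=f → rethgif; then reverse → fighter.

fighter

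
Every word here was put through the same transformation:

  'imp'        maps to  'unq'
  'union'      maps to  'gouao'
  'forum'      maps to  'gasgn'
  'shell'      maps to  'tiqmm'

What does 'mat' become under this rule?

The shift depends on letter class: consonant m→n is +1, but vowel i→u is +12. Two shifts are in play — +12 for a/e/i/o/u, +1 for every other letter.
On mat: m(cons)+1=n, a(vowel)+12=m, t(cons)+1=u.

nmu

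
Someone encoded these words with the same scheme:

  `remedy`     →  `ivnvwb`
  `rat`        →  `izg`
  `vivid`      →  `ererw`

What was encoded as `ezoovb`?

Each letter is replaced by its mirror in the alphabet: a↔z, b↔y, c↔x, and so on (the Atbash cipher).
Reversing it on ezoovb: e↔v, z↔a, o↔l, o↔l, v↔e, b↔y.

valley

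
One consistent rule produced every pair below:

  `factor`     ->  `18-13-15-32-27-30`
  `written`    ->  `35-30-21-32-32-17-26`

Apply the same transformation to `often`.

f is letter #6 and maps to 18: an offset of 12. Letters become their 1-based position plus 12 (so a→13, b→14, …).
On often: o=15→27, f=6→18, t=20→32, e=5→17, n=14→26.

27-18-32-17-26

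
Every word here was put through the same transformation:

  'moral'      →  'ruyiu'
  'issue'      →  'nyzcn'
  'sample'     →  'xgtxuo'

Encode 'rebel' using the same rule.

wkimu

In moral: m→r is +5, o→u is +6, r→y is +7, a→i is +8 — the shift increases by 1 each position. Each letter shifts forward by (position + 5), i.e. 5, 6, 7, … — the shift grows by one for each successive letter.
For rebel: r+5=w, e+6=k, b+7=i, e+8=m, l+9=u.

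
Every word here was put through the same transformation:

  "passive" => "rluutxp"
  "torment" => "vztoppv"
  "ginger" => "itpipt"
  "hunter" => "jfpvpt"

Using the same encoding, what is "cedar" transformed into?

The shift depends on letter class: consonant p→r is +2, but vowel a→l is +11. The rule splits by letter class: vowels +11, consonants +2.
Applying it to cedar: c(cons)+2=e, e(vowel)+11=p, d(cons)+2=f, a(vowel)+11=l, r(cons)+2=t.

epflt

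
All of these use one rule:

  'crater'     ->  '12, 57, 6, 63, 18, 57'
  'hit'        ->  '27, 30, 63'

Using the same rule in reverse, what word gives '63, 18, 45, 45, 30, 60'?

tennis

c(#3)→12 and r(#18)→57: differences scale by 3, so n = 3·pos + 3. With a=1..z=26, the number is 3·pos + 3.
Reversing it on 63, 18, 45, 45, 30, 60: 63→(63−3)÷3=20=t, 18→(18−3)÷3=5=e, 45→(45−3)÷3=14=n, 45→(45−3)÷3=14=n, 30→(30−3)÷3=9=i, 60→(60−3)÷3=19=s.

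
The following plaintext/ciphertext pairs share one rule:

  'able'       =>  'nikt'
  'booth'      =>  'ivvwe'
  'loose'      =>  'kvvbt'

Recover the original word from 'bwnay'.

stand

Treating letters as 0–25, the rule is x ↦ 21x + 13 (mod 26).
Reversing it on bwnay: b(1)→5·(1−13)≡18=s; w(22)→5·(22−13)≡19=t; n(13)→5·(13−13)≡0=a; a(0)→5·(0−13)≡13=n; y(24)→5·(24−13)≡3=d (all mod 26).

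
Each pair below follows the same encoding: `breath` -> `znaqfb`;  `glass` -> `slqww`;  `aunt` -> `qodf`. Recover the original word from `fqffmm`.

tattoo

b(1)→z(25) and r(17)→n(13) fit y≡9x+16 (mod 26); the inverse of 9 mod 26 is 3. Treating letters as 0–25, the rule is x ↦ 9x + 16 (mod 26).
Undoing it on fqffmm: f(5)→3·(5−16)≡19=t; q(16)→3·(16−16)≡0=a; f(5)→3·(5−16)≡19=t; f(5)→3·(5−16)≡19=t; m(12)→3·(12−16)≡14=o; m(12)→3·(12−16)≡14=o (all mod 26).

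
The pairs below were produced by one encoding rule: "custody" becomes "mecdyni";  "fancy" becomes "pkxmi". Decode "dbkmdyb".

Compare letters: c→m is +10, u→e is +10, s→c is +10 — a constant shift. Each letter is shifted forward by 10 in the alphabet (a Caesar shift of +10).
Reversing it on dbkmdyb: d−10=t, b−10=r, k−10=a, m−10=c, d−10=t, y−10=o, b−10=r.

tractor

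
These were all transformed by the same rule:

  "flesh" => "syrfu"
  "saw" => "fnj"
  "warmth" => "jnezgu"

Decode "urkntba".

Compare letters: f→s is +13, l→y is +13, e→r is +13 — a constant shift. Each letter is shifted forward by 13 in the alphabet (a Caesar shift of +13).
Reversing it on urkntba: u−13=h, r−13=e, k−13=x, n−13=a, t−13=g, b−13=o, a−13=n.

hexagon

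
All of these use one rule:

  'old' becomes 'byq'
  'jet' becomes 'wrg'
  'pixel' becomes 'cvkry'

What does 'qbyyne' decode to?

dollar

Compare letters: o→b is +13, l→y is +13, d→q is +13 — a constant shift. It's a constant shift of +13 (ROT13).
Reversing it on qbyyne: q−13=d, b−13=o, y−13=l, y−13=l, n−13=a, e−13=r.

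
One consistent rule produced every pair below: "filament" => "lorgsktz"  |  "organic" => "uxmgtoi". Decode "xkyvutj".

Compare letters: f→l is +6, i→o is +6, l→r is +6 — a constant shift. Each letter is shifted forward by 6 in the alphabet (a Caesar shift of +6).
Reversing it on xkyvutj: x−6=r, k−6=e, y−6=s, v−6=p, u−6=o, t−6=n, j−6=d.

respond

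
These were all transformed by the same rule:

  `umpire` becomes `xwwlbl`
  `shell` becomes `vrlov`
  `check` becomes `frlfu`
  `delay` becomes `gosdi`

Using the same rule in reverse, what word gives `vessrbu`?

Shifts by position in umpire: pos 0: u→x (+3), pos 1: m→w (+10), pos 2: p→w (+7), pos 3: i→l (+3), pos 4: r→b (+10), pos 5: e→l (+7) — repeating every 3. It's a Vigenère-style cipher with numeric key [3,10,7]: position i shifts by key[i mod 3].
Undoing it on vessrbu: v−3=s, e−10=u, s−7=l, s−3=p, r−10=h, b−7=u, u−3=r.

sulphur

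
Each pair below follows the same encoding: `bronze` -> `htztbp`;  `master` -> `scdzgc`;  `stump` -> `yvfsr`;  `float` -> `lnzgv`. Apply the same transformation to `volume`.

bqwaop

Shifts by position in bronze: pos 0: b→h (+6), pos 1: r→t (+2), pos 2: o→z (+11), pos 3: n→t (+6), pos 4: z→b (+2), pos 5: e→p (+11) — repeating every 3. The shifts repeat in a cycle of length 3: positions 0,1,… shift by +6, +2, +11, then the pattern repeats.
For volume: v+6=b, o+2=q, l+11=w, u+6=a, m+2=o, e+11=p.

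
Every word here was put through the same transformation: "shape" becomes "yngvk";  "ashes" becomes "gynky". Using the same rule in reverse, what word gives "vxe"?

Every letter moves 6 places later in the alphabet, wrapping around z→a.
Decoding vxe: v−6=p, x−6=r, e−6=y.

pry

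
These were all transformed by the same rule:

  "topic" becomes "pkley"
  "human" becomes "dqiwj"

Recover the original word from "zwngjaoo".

darkness

Compare letters: t→p is +22, o→k is +22, p→l is +22 — a constant shift. Every letter moves 22 places later in the alphabet, wrapping around z→a.
Undoing it on zwngjaoo: z−22=d, w−22=a, n−22=r, g−22=k, j−22=n, a−22=e, o−22=s, o−22=s.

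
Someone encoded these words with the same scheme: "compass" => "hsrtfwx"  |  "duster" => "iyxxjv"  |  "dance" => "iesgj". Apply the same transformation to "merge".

riwkj

Shifts by position in compass: pos 0: c→h (+5), pos 1: o→s (+4), pos 2: m→r (+5), pos 3: p→t (+4) — repeating every 2. A repeating key of period 2 is used — shifts +5, +4 over and over.
On merge: m+5=r, e+4=i, r+5=w, g+4=k, e+5=j.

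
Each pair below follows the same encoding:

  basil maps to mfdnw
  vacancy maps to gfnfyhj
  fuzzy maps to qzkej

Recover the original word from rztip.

guide

Shifts by position in basil: pos 0: b→m (+11), pos 1: a→f (+5), pos 2: s→d (+11), pos 3: i→n (+5) — repeating every 2. The shifts repeat in a cycle of length 2: positions 0,1,… shift by +11, +5, then the pattern repeats.
Undoing it on rztip: r−11=g, z−5=u, t−11=i, i−5=d, p−11=e.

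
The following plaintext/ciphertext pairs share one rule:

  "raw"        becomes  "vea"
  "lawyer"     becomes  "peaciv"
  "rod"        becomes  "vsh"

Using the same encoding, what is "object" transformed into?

Compare letters: r→v is +4, a→e is +4, w→a is +4 — a constant shift. This is a Caesar cipher with shift 4.
Applying it to object: o+4=s, b+4=f, j+4=n, e+4=i, c+4=g, t+4=x.

sfnigx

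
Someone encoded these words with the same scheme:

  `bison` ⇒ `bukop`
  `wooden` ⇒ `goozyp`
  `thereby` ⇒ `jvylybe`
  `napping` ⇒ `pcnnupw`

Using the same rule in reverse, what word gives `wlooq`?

groom

b(1)→b(1) and i(8)→u(20) fit y≡25x+2 (mod 26); the inverse of 25 mod 26 is 25. Each letter's alphabet position (a=0..z=25) is mapped through 25·x+2 mod 26 — an affine cipher.
Undoing it on wlooq: w(22)→25·(22−2)≡6=g; l(11)→25·(11−2)≡17=r; o(14)→25·(14−2)≡14=o; o(14)→25·(14−2)≡14=o; q(16)→25·(16−2)≡12=m (all mod 26).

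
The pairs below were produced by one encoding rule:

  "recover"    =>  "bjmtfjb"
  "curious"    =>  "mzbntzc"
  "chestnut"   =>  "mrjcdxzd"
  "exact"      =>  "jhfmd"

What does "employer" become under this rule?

jwzvtijb

Vowels shift forward by 5 and consonants shift forward by 10.
Applying it to employer: e(vowel)+5=j, m(cons)+10=w, p(cons)+10=z, l(cons)+10=v, o(vowel)+5=t, y(cons)+10=i, e(vowel)+5=j, r(cons)+10=b.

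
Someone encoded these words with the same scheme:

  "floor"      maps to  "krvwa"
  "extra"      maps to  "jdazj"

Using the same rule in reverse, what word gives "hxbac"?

In floor: f→k is +5, l→r is +6, o→v is +7, o→w is +8 — the shift increases by 1 each position. Letter i (0-indexed) is shifted by i+5, so successive shifts are 5, 6, 7, ….
Decoding hxbac: h−5=c, x−6=r, b−7=u, a−8=s, c−9=t.

crust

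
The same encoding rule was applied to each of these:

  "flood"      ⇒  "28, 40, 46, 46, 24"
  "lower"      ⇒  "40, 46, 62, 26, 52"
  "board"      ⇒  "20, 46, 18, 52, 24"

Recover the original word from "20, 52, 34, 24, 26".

f(#6)→28 and l(#12)→40: differences scale by 2, so n = 2·pos + 16. With a=1..z=26, the number is 2·pos + 16.
Undoing it on 20, 52, 34, 24, 26: 20→(20−16)÷2=2=b, 52→(52−16)÷2=18=r, 34→(34−16)÷2=9=i, 24→(24−16)÷2=4=d, 26→(26−16)÷2=5=e.

bride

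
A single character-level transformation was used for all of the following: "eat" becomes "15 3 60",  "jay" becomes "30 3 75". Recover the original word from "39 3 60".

e(#5)→15 and a(#1)→3: differences scale by 3, so n = 3·pos + 0. The formula is n = 3×(alphabet index, a=1).
Reversing it on 39 3 60: 39→(39−0)÷3=13=m, 3→(3−0)÷3=1=a, 60→(60−0)÷3=20=t.

mat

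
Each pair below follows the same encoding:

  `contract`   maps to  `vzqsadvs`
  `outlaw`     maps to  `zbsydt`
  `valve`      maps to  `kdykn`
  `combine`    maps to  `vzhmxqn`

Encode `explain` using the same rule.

nciydxq

Each letter's alphabet position (a=0..z=25) is mapped through 9·x+3 mod 26 — an affine cipher.
For explain: e(4)→9·4+3≡13=n; x(23)→9·23+3≡2=c; p(15)→9·15+3≡8=i; l(11)→9·11+3≡24=y; a(0)→9·0+3≡3=d; i(8)→9·8+3≡23=x; n(13)→9·13+3≡16=q (all mod 26).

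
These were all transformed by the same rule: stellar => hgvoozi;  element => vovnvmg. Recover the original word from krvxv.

piece

Letters are reflected about the middle of the alphabet (position → 25−position): Atbash.
Decoding krvxv: k↔p, r↔i, v↔e, x↔c, v↔e.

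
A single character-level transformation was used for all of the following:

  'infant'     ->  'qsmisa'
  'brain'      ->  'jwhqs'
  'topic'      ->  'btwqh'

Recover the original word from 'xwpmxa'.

Shifts by position in infant: pos 0: i→q (+8), pos 1: n→s (+5), pos 2: f→m (+7), pos 3: a→i (+8), pos 4: n→s (+5), pos 5: t→a (+7) — repeating every 3. The shifts repeat in a cycle of length 3: positions 0,1,… shift by +8, +5, +7, then the pattern repeats.
Decoding xwpmxa: x−8=p, w−5=r, p−7=i, m−8=e, x−5=s, a−7=t.

priest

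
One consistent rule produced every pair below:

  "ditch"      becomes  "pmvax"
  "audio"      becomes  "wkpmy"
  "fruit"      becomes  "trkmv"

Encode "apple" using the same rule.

d(3)→p(15) and i(8)→m(12) fit y≡15x+22 (mod 26); the inverse of 15 mod 26 is 7. Treating letters as 0–25, the rule is x ↦ 15x + 22 (mod 26).
Applying it to apple: a(0)→15·0+22≡22=w; p(15)→15·15+22≡13=n; p(15)→15·15+22≡13=n; l(11)→15·11+22≡5=f; e(4)→15·4+22≡4=e (all mod 26).

wnnfe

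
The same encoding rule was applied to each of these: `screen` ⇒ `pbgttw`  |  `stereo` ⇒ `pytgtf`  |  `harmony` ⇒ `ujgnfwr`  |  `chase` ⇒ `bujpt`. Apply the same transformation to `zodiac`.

afkdjb

Treating letters as 0–25, the rule is x ↦ 9x + 9 (mod 26).
For zodiac: z(25)→9·25+9≡0=a; o(14)→9·14+9≡5=f; d(3)→9·3+9≡10=k; i(8)→9·8+9≡3=d; a(0)→9·0+9≡9=j; c(2)→9·2+9≡1=b (all mod 26).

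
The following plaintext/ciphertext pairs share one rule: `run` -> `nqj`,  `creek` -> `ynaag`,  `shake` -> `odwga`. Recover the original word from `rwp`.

vat

Compare letters: r→n is +22, u→q is +22, n→j is +22 — a constant shift. It's a constant shift of +22 (ROT22).
Reversing it on rwp: r−22=v, w−22=a, p−22=t.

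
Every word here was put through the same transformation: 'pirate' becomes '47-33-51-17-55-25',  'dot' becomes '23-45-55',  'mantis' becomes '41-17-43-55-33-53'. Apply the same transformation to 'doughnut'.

23-45-57-29-31-43-57-55

p(#16)→47 and i(#9)→33: differences scale by 2, so n = 2·pos + 15. With a=1..z=26, the number is 2·pos + 15.
For doughnut: d=4→23, o=15→45, u=21→57, g=7→29, h=8→31, n=14→43, u=21→57, t=20→55.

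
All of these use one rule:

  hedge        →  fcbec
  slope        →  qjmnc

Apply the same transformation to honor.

Compare letters: h→f is +24, e→c is +24, d→b is +24 — a constant shift. Every letter moves 24 places later in the alphabet, wrapping around z→a.
For honor: h+24=f, o+24=m, n+24=l, o+24=m, r+24=p.

fmlmp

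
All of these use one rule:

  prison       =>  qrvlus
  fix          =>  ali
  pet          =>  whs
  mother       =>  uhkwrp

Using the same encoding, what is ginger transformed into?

The output letters match the input read backwards, each shifted +3: prison reversed is nosirp. The word is reversed, then every letter is shifted forward by 3.
On ginger: reverse → regnig; then shift: r+3=u, e+3=h, g+3=j, n+3=q, i+3=l, g+3=j.

uhjqlj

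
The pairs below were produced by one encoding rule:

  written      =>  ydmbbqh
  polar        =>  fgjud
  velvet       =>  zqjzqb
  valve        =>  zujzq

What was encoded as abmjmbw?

utility

w(22)→y(24) and r(17)→d(3) fit y≡25x+20 (mod 26); the inverse of 25 mod 26 is 25. This is an affine cipher: with a=0,…,z=25, each position x becomes (25x+20) mod 26.
Reversing it on abmjmbw: a(0)→25·(0−20)≡20=u; b(1)→25·(1−20)≡19=t; m(12)→25·(12−20)≡8=i; j(9)→25·(9−20)≡11=l; m(12)→25·(12−20)≡8=i; b(1)→25·(1−20)≡19=t; w(22)→25·(22−20)≡24=y (all mod 26).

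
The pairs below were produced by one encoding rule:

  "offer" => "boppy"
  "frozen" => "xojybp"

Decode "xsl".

bin

The output letters match the input read backwards, each shifted +10: offer reversed is reffo. Two steps: reverse the string, then apply a Caesar shift of +10.
Undoing it on xsl: shift back: x−10=n, s−10=i, l−10=b → nib; then reverse → bin.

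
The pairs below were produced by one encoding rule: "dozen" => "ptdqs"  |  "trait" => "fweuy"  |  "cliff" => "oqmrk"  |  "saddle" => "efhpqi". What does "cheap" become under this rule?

omimu

The shifts repeat in a cycle of length 3: positions 0,1,… shift by +12, +5, +4, then the pattern repeats.
Applying it to cheap: c+12=o, h+5=m, e+4=i, a+12=m, p+5=u.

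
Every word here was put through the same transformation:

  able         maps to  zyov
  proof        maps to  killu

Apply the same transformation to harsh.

Each pair mirrors across the alphabet (a↔z, b↔y, l↔o): positions sum to 25. This is the alphabet-reversal cipher (Atbash): a becomes z, b becomes y, etc.
On harsh: h↔s, a↔z, r↔i, s↔h, h↔s.

szihs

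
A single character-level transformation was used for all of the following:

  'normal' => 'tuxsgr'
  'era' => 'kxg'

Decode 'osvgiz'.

Compare letters: n→t is +6, o→u is +6, r→x is +6 — a constant shift. This is a Caesar cipher with shift 6.
Decoding osvgiz: o−6=i, s−6=m, v−6=p, g−6=a, i−6=c, z−6=t.

impact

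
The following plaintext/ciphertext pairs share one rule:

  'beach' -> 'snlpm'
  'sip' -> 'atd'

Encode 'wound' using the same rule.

oyfzh

Two steps: reverse the string, then apply a Caesar shift of +11.
For wound: reverse → dnuow; then shift: d+11=o, n+11=y, u+11=f, o+11=z, w+11=h.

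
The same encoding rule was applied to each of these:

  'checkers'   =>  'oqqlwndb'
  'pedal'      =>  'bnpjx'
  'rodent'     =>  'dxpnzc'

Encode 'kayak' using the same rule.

Shifts by position in checkers: pos 0: c→o (+12), pos 1: h→q (+9), pos 2: e→q (+12), pos 3: c→l (+9) — repeating every 2. It's a Vigenère-style cipher with numeric key [12,9]: position i shifts by key[i mod 2].
For kayak: k+12=w, a+9=j, y+12=k, a+9=j, k+12=w.

wjkjw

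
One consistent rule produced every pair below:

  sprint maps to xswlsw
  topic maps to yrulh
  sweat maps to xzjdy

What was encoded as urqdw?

Shifts by position in sprint: pos 0: s→x (+5), pos 1: p→s (+3), pos 2: r→w (+5), pos 3: i→l (+3) — repeating every 2. It's a Vigenère-style cipher with numeric key [5,3]: position i shifts by key[i mod 2].
Undoing it on urqdw: u−5=p, r−3=o, q−5=l, d−3=a, w−5=r.

polar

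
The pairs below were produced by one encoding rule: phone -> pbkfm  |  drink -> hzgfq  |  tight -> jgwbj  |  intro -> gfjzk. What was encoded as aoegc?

p(15)→p(15) and h(7)→b(1) fit y≡5x+18 (mod 26); the inverse of 5 mod 26 is 21. Treating letters as 0–25, the rule is x ↦ 5x + 18 (mod 26).
Undoing it on aoegc: a(0)→21·(0−18)≡12=m; o(14)→21·(14−18)≡20=u; e(4)→21·(4−18)≡18=s; g(6)→21·(6−18)≡8=i; c(2)→21·(2−18)≡2=c (all mod 26).

music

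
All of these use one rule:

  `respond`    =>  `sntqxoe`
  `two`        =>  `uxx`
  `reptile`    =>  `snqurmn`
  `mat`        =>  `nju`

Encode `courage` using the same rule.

dxdsjhn

The shift depends on letter class: consonant r→s is +1, but vowel e→n is +9. Vowels shift forward by 9 and consonants shift forward by 1.
On courage: c(cons)+1=d, o(vowel)+9=x, u(vowel)+9=d, r(cons)+1=s, a(vowel)+9=j, g(cons)+1=h, e(vowel)+9=n.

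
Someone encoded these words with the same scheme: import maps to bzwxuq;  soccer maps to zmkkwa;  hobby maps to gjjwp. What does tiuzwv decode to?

normal

The output letters match the input read backwards, each shifted +8: import reversed is tropmi. The word is reversed, then every letter is shifted forward by 8.
Undoing it on tiuzwv: shift back: t−8=l, i−8=a, u−8=m, z−8=r, w−8=o, v−8=n → lamron; then reverse → normal.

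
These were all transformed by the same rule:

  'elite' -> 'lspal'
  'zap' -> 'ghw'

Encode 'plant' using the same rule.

Every letter moves 7 places later in the alphabet, wrapping around z→a.
On plant: p+7=w, l+7=s, a+7=h, n+7=u, t+7=a.

wshua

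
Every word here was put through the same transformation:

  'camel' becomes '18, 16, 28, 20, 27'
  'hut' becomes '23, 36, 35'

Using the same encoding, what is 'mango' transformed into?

28, 16, 29, 22, 30

c is letter #3 and maps to 18: an offset of 15. Each letter is replaced by its alphabet position (a=1..z=26) + 15.
On mango: m=13→28, a=1→16, n=14→29, g=7→22, o=15→30.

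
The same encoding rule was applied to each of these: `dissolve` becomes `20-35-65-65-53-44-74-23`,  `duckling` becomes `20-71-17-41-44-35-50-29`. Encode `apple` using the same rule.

The formula is n = 3×(alphabet index, a=1) + 8.
Applying it to apple: a=1→11, p=16→56, p=16→56, l=12→44, e=5→23.

11-56-56-44-23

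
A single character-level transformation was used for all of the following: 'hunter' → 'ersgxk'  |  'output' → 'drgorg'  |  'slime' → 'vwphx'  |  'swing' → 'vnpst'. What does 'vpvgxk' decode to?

sister

h(7)→e(4) and u(20)→r(17) fit y≡11x+5 (mod 26); the inverse of 11 mod 26 is 19. This is an affine cipher: with a=0,…,z=25, each position x becomes (11x+5) mod 26.
Reversing it on vpvgxk: v(21)→19·(21−5)≡18=s; p(15)→19·(15−5)≡8=i; v(21)→19·(21−5)≡18=s; g(6)→19·(6−5)≡19=t; x(23)→19·(23−5)≡4=e; k(10)→19·(10−5)≡17=r (all mod 26).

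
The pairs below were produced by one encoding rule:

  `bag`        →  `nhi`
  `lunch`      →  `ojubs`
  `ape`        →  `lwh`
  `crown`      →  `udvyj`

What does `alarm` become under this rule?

The output letters match the input read backwards, each shifted +7: bag reversed is gab. Read the word backwards and shift each letter +7.
Applying it to alarm: reverse → mrala; then shift: m+7=t, r+7=y, a+7=h, l+7=s, a+7=h.

tyhsh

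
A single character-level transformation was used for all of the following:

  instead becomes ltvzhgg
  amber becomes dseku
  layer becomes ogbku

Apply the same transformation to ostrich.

Shifts by position in instead: pos 0: i→l (+3), pos 1: n→t (+6), pos 2: s→v (+3), pos 3: t→z (+6) — repeating every 2. A repeating key of period 2 is used — shifts +3, +6 over and over.
For ostrich: o+3=r, s+6=y, t+3=w, r+6=x, i+3=l, c+6=i, h+3=k.

rywxlik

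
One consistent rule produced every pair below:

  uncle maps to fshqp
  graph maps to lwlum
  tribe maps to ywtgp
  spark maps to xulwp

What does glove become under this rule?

lqzap

The shift depends on letter class: consonant n→s is +5, but vowel u→f is +11. The rule splits by letter class: vowels +11, consonants +5.
On glove: g(cons)+5=l, l(cons)+5=q, o(vowel)+11=z, v(cons)+5=a, e(vowel)+11=p.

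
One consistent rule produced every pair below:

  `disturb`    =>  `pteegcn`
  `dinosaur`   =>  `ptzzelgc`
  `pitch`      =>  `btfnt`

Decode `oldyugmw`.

It's a Vigenère-style cipher with numeric key [12,11]: position i shifts by key[i mod 2].
Undoing it on oldyugmw: o−12=c, l−11=a, d−12=r, y−11=n, u−12=i, g−11=v, m−12=a, w−11=l.

carnival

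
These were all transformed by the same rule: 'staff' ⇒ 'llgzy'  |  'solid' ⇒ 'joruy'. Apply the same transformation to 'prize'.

kfoxv

The output letters match the input read backwards, each shifted +6: staff reversed is ffats. Read the word backwards and shift each letter +6.
Applying it to prize: reverse → ezirp; then shift: e+6=k, z+6=f, i+6=o, r+6=x, p+6=v.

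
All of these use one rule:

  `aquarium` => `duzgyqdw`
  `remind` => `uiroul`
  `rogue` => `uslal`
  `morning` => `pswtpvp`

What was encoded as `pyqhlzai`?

mulberry

In aquarium: a→d is +3, q→u is +4, u→z is +5, a→g is +6 — the shift increases by 1 each position. The shift increases by 1 at each position, starting from +3: 3, 4, 5, ….
Reversing it on pyqhlzai: p−3=m, y−4=u, q−5=l, h−6=b, l−7=e, z−8=r, a−9=r, i−10=y.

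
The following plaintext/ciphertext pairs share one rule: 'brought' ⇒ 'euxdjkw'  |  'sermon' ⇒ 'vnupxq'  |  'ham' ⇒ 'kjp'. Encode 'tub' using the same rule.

wde

Two shifts are in play — +9 for a/e/i/o/u, +3 for every other letter.
For tub: t(cons)+3=w, u(vowel)+9=d, b(cons)+3=e.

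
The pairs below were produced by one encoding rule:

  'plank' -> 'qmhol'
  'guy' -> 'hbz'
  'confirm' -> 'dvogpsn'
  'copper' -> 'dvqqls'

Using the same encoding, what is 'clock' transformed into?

dmvdl

The shift depends on letter class: consonant p→q is +1, but vowel a→h is +7. The rule splits by letter class: vowels +7, consonants +1.
On clock: c(cons)+1=d, l(cons)+1=m, o(vowel)+7=v, c(cons)+1=d, k(cons)+1=l.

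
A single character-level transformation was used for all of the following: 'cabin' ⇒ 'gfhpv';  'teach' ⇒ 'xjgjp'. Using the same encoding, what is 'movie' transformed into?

qtbpm

In cabin: c→g is +4, a→f is +5, b→h is +6, i→p is +7 — the shift increases by 1 each position. Letter i (0-indexed) is shifted by i+4, so successive shifts are 4, 5, 6, ….
Applying it to movie: m+4=q, o+5=t, v+6=b, i+7=p, e+8=m.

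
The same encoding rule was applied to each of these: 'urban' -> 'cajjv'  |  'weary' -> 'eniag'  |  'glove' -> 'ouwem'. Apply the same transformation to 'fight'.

Shifts by position in urban: pos 0: u→c (+8), pos 1: r→a (+9), pos 2: b→j (+8), pos 3: a→j (+9) — repeating every 2. It's a Vigenère-style cipher with numeric key [8,9]: position i shifts by key[i mod 2].
On fight: f+8=n, i+9=r, g+8=o, h+9=q, t+8=b.

nroqb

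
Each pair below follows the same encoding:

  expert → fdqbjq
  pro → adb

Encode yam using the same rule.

ymk

Read the word backwards and shift each letter +12.
For yam: reverse → may; then shift: m+12=y, a+12=m, y+12=k.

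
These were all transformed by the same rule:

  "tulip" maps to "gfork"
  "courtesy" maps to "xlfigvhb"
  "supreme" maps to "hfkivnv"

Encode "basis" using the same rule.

yzhrh

Each pair mirrors across the alphabet (t↔g, u↔f, l↔o): positions sum to 25. This is the alphabet-reversal cipher (Atbash): a becomes z, b becomes y, etc.
Applying it to basis: b↔y, a↔z, s↔h, i↔r, s↔h.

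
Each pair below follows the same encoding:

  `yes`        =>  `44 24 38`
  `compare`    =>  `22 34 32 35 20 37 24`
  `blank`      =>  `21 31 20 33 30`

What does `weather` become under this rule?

42 24 20 39 27 24 37

y is letter #25 and maps to 44: an offset of 19. Letters become their 1-based position plus 19 (so a→20, b→21, …).
On weather: w=23→42, e=5→24, a=1→20, t=20→39, h=8→27, e=5→24, r=18→37.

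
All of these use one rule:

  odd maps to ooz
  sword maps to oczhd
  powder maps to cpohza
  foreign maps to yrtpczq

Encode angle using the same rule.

The output letters match the input read backwards, each shifted +11: odd reversed is ddo. Two steps: reverse the string, then apply a Caesar shift of +11.
Applying it to angle: reverse → elgna; then shift: e+11=p, l+11=w, g+11=r, n+11=y, a+11=l.

pwryl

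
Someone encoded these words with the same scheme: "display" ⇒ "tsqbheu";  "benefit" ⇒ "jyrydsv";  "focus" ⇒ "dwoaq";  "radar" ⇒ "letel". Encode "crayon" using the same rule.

d(3)→t(19) and i(8)→s(18) fit y≡5x+4 (mod 26); the inverse of 5 mod 26 is 21. This is an affine cipher: with a=0,…,z=25, each position x becomes (5x+4) mod 26.
For crayon: c(2)→5·2+4≡14=o; r(17)→5·17+4≡11=l; a(0)→5·0+4≡4=e; y(24)→5·24+4≡20=u; o(14)→5·14+4≡22=w; n(13)→5·13+4≡17=r (all mod 26).

oleuwr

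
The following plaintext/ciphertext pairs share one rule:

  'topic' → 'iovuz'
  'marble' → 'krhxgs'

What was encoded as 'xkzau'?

The output letters match the input read backwards, each shifted +6: topic reversed is cipot. Read the word backwards and shift each letter +6.
Decoding xkzau: shift back: x−6=r, k−6=e, z−6=t, a−6=u, u−6=o → retuo; then reverse → outer.

outer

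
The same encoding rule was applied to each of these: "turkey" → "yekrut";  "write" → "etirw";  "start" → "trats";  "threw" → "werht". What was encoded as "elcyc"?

cycle

The word is simply reversed.
Reversing it on elcyc: then reverse → cycle.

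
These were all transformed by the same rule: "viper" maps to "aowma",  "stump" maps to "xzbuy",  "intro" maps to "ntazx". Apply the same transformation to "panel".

The shift increases by 1 at each position, starting from +5: 5, 6, 7, ….
For panel: p+5=u, a+6=g, n+7=u, e+8=m, l+9=u.

ugumu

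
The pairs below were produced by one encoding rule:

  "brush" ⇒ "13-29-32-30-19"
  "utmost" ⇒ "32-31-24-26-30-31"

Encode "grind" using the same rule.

18-29-20-25-15

b is letter #2 and maps to 13: an offset of 11. The number is (letter's place in the alphabet, a=1) + 11.
On grind: g=7→18, r=18→29, i=9→20, n=14→25, d=4→15.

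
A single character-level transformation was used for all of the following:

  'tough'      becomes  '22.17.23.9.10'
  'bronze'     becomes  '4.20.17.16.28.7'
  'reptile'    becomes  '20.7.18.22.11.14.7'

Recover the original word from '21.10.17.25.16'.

t is letter #20 and maps to 22: an offset of 2. Each letter is replaced by its alphabet position (a=1..z=26) + 2.
Undoing it on 21.10.17.25.16: 21→(21−2)÷1=19=s, 10→(10−2)÷1=8=h, 17→(17−2)÷1=15=o, 25→(25−2)÷1=23=w, 16→(16−2)÷1=14=n.

shown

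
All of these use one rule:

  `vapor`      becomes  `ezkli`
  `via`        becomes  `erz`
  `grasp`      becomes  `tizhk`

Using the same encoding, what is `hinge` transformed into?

Each pair mirrors across the alphabet (v↔e, a↔z, p↔k): positions sum to 25. This is the alphabet-reversal cipher (Atbash): a becomes z, b becomes y, etc.
For hinge: h↔s, i↔r, n↔m, g↔t, e↔v.

srmtv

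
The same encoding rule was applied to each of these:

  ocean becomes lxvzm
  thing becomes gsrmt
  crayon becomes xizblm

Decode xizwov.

cradle

This is the alphabet-reversal cipher (Atbash): a becomes z, b becomes y, etc.
Decoding xizwov: x↔c, i↔r, z↔a, w↔d, o↔l, v↔e.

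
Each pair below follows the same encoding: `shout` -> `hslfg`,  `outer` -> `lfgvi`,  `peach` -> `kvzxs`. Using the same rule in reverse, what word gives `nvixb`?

mercy

Each letter is replaced by its mirror in the alphabet: a↔z, b↔y, c↔x, and so on (the Atbash cipher).
Undoing it on nvixb: n↔m, v↔e, i↔r, x↔c, b↔y.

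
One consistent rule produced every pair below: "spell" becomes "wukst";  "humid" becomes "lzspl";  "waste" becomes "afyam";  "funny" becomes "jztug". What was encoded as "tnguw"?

piano

Each letter shifts forward by (position + 4), i.e. 4, 5, 6, … — the shift grows by one for each successive letter.
Undoing it on tnguw: t−4=p, n−5=i, g−6=a, u−7=n, w−8=o.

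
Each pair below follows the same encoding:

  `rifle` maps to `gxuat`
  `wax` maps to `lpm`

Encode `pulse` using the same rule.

ejaht

Compare letters: r→g is +15, i→x is +15, f→u is +15 — a constant shift. It's a constant shift of +15 (ROT15).
On pulse: p+15=e, u+15=j, l+15=a, s+15=h, e+15=t.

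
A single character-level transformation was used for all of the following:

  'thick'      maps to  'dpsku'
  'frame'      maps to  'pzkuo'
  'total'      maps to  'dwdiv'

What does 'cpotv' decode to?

It's a Vigenère-style cipher with numeric key [10,8]: position i shifts by key[i mod 2].
Decoding cpotv: c−10=s, p−8=h, o−10=e, t−8=l, v−10=l.

shell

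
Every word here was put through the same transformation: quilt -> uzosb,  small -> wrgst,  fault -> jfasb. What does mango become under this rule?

In quilt: q→u is +4, u→z is +5, i→o is +6, l→s is +7 — the shift increases by 1 each position. The shift increases by 1 at each position, starting from +4: 4, 5, 6, ….
On mango: m+4=q, a+5=f, n+6=t, g+7=n, o+8=w.

qftnw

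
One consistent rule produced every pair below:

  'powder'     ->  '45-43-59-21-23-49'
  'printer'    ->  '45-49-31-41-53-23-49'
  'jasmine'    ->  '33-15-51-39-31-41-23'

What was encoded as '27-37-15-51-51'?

p(#16)→45 and o(#15)→43: differences scale by 2, so n = 2·pos + 13. With a=1..z=26, the number is 2·pos + 13.
Decoding 27-37-15-51-51: 27→(27−13)÷2=7=g, 37→(37−13)÷2=12=l, 15→(15−13)÷2=1=a, 51→(51−13)÷2=19=s, 51→(51−13)÷2=19=s.

glass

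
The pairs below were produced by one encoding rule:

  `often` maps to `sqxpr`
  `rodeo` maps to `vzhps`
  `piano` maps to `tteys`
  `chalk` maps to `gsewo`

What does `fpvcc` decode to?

berry

Shifts by position in often: pos 0: o→s (+4), pos 1: f→q (+11), pos 2: t→x (+4), pos 3: e→p (+11) — repeating every 2. A repeating key of period 2 is used — shifts +4, +11 over and over.
Decoding fpvcc: f−4=b, p−11=e, v−4=r, c−11=r, c−4=y.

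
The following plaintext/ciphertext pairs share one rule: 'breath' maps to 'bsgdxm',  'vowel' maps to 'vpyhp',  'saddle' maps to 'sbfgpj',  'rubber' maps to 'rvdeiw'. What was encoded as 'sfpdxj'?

In breath: b→b is +0, r→s is +1, e→g is +2, a→d is +3 — the shift increases by 1 each position. The shift increases by 1 at each position, starting from +0: 0, 1, 2, ….
Reversing it on sfpdxj: s−0=s, f−1=e, p−2=n, d−3=a, x−4=t, j−5=e.

senate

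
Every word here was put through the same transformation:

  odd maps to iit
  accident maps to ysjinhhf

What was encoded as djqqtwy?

The output letters match the input read backwards, each shifted +5: odd reversed is ddo. Read the word backwards and shift each letter +5.
Undoing it on djqqtwy: shift back: d−5=y, j−5=e, q−5=l, q−5=l, t−5=o, w−5=r, y−5=t → yellort; then reverse → trolley.

trolley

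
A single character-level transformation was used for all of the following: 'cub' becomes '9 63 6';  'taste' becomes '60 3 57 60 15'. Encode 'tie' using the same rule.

60 27 15

c(#3)→9 and u(#21)→63: differences scale by 3, so n = 3·pos + 0. The formula is n = 3×(alphabet index, a=1).
For tie: t=20→60, i=9→27, e=5→15.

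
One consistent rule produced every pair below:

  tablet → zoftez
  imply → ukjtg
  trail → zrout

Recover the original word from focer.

baker

t(19)→z(25) and a(0)→o(14) fit y≡17x+14 (mod 26); the inverse of 17 mod 26 is 23. Each letter's alphabet position (a=0..z=25) is mapped through 17·x+14 mod 26 — an affine cipher.
Decoding focer: f(5)→23·(5−14)≡1=b; o(14)→23·(14−14)≡0=a; c(2)→23·(2−14)≡10=k; e(4)→23·(4−14)≡4=e; r(17)→23·(17−14)≡17=r (all mod 26).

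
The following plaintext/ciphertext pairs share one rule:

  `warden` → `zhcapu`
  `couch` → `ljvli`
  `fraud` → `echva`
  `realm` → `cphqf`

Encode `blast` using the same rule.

wqhrg

Each letter's alphabet position (a=0..z=25) is mapped through 15·x+7 mod 26 — an affine cipher.
For blast: b(1)→15·1+7≡22=w; l(11)→15·11+7≡16=q; a(0)→15·0+7≡7=h; s(18)→15·18+7≡17=r; t(19)→15·19+7≡6=g (all mod 26).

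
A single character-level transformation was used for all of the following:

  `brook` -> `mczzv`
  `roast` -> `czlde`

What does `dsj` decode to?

Each letter is shifted forward by 11 in the alphabet (a Caesar shift of +11).
Decoding dsj: d−11=s, s−11=h, j−11=y.

shy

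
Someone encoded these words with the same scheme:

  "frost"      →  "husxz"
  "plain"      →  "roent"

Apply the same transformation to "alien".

In frost: f→h is +2, r→u is +3, o→s is +4, s→x is +5 — the shift increases by 1 each position. Letter i (0-indexed) is shifted by i+2, so successive shifts are 2, 3, 4, ….
For alien: a+2=c, l+3=o, i+4=m, e+5=j, n+6=t.

comjt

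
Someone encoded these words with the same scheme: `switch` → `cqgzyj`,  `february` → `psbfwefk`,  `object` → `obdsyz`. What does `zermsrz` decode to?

tangent

s(18)→c(2) and w(22)→q(16) fit y≡23x+4 (mod 26); the inverse of 23 mod 26 is 17. This is an affine cipher: with a=0,…,z=25, each position x becomes (23x+4) mod 26.
Reversing it on zermsrz: z(25)→17·(25−4)≡19=t; e(4)→17·(4−4)≡0=a; r(17)→17·(17−4)≡13=n; m(12)→17·(12−4)≡6=g; s(18)→17·(18−4)≡4=e; r(17)→17·(17−4)≡13=n; z(25)→17·(25−4)≡19=t (all mod 26).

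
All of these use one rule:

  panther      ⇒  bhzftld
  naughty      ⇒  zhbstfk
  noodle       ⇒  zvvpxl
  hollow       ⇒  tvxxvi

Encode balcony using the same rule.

Vowels shift forward by 7 and consonants shift forward by 12.
On balcony: b(cons)+12=n, a(vowel)+7=h, l(cons)+12=x, c(cons)+12=o, o(vowel)+7=v, n(cons)+12=z, y(cons)+12=k.

nhxovzk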